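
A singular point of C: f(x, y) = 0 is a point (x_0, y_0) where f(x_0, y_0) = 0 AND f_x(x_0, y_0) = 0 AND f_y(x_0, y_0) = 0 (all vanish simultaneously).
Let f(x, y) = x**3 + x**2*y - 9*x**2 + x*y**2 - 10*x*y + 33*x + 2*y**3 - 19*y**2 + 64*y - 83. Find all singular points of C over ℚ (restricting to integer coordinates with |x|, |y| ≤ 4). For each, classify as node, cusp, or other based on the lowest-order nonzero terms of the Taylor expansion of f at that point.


Singular points: {(2, 3)}; classification: cusp.

Compute partial derivatives:
  f_x = 3*x**2 + 2*x*y - 18*x + y**2 - 10*y + 33.
  f_y = x**2 + 2*x*y - 10*x + 6*y**2 - 38*y + 64.
Scan x_0 ∈ {−4, ..., 4}. For each x_0, f_y(x_0, y) is a polynomial in y; find its integer roots y ∈ {−4, ..., 4}, then test f_x and f at those candidates.
  x = -4: f_y(-4, y) = 6*y**2 - 46*y + 120; no integer root y with |y| ≤ 4.
  x = -3: f_y(-3, y) = 6*y**2 - 44*y + 103; no integer root y with |y| ≤ 4.
  x = -2: f_y(-2, y) = 6*y**2 - 42*y + 88; no integer root y with |y| ≤ 4.
  x = -1: f_y(-1, y) = 6*y**2 - 40*y + 75; no integer root y with |y| ≤ 4.
  x = 0: f_y(0, y) = 6*y**2 - 38*y + 64; no integer root y with |y| ≤ 4.
  x = 1: f_y(1, y) = 6*y**2 - 36*y + 55; no integer root y with |y| ≤ 4.
  x = 2: f_y(2, y) = 6*y**2 - 34*y + 48; vanishes at y ∈ {3}. (2, 3): f_x = 0, f = 0 — SINGULAR.
  x = 3: f_y(3, y) = 6*y**2 - 32*y + 43; no integer root y with |y| ≤ 4.
  x = 4: f_y(4, y) = 6*y**2 - 30*y + 40; no integer root y with |y| ≤ 4.
Only singular point on the grid: (2, 3).
Classify: substitute x = 2 + u, y = 3 + v and expand: f = u**3 + u**2*v + u*v**2 + 2*v**3 + v**2.
No constant or linear terms (consistent with a singular point). Quadratic part: v**2. Cubic part: u**3 + u**2*v + u*v**2 + 2*v**3.
The quadratic part v**2 is a perfect square, so there is a single (double) tangent line v = 0, i.e. y = 3. Restricting the cubic part to that line (v = 0) leaves u**3 ≠ 0, so f is not divisible by v and the branch is v² ≈ -u**3 to lowest order — this is a cusp.
Classification: cusp.


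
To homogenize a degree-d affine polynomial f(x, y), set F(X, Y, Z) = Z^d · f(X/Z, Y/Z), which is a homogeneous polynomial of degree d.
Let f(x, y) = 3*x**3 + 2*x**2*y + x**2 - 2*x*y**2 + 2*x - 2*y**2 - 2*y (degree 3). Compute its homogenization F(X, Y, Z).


F(X, Y, Z) = 3*X**3 + 2*X**2*Y + X**2*Z - 2*X*Y**2 + 2*X*Z**2 - 2*Y**2*Z - 2*Y*Z**2

deg(f) = 3.
Substitute x = X/Z, y = Y/Z into f, then multiply by Z^3.
  monomial 3·x^3·y^0 ↦ 3·X^3·Y^0·Z^0.
  monomial 2·x^2·y^1 ↦ 2·X^2·Y^1·Z^0.
  monomial 1·x^2·y^0 ↦ 1·X^2·Y^0·Z^1.
  monomial -2·x^1·y^2 ↦ -2·X^1·Y^2·Z^0.
  monomial 2·x^1·y^0 ↦ 2·X^1·Y^0·Z^2.
  monomial -2·x^0·y^2 ↦ -2·X^0·Y^2·Z^1.
  monomial -2·x^0·y^1 ↦ -2·X^0·Y^1·Z^2.
Collecting: F(X, Y, Z) = 3*X**3 + 2*X**2*Y + X**2*Z - 2*X*Y**2 + 2*X*Z**2 - 2*Y**2*Z - 2*Y*Z**2.


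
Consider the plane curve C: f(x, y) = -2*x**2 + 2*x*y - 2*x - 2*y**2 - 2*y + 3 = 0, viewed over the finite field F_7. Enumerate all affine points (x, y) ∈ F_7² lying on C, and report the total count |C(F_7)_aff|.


Affine F_7-points: {(0, 3), (2, 3), (2, 5), (3, 0), (3, 2), (5, 2)}; count = 6.

For each of the 49 pairs (x, y) ∈ F_7², evaluate f(x, y) mod 7. Record the zeros.
  x = 0: [0↦3, 1↦6, 2↦5, 3↦0, 4↦5, 5↦6, 6↦3]  zeros at y ∈ {3}
  x = 1: [0↦6, 1↦4, 2↦5, 3↦2, 4↦2, 5↦5, 6↦4]  zeros at y ∈ ∅
  x = 2: [0↦5, 1↦5, 2↦1, 3↦0, 4↦2, 5↦0, 6↦1]  zeros at y ∈ {3, 5}
  x = 3: [0↦0, 1↦2, 2↦0, 3↦1, 4↦5, 5↦5, 6↦1]  zeros at y ∈ {0, 2}
  x = 4: [0↦5, 1↦2, 2↦2, 3↦5, 4↦4, 5↦6, 6↦4]  zeros at y ∈ ∅
  x = 5: [0↦6, 1↦5, 2↦0, 3↦5, 4↦6, 5↦3, 6↦3]  zeros at y ∈ {2}
  x = 6: [0↦3, 1↦4, 2↦1, 3↦1, 4↦4, 5↦3, 6↦5]  zeros at y ∈ ∅
Collecting zeros: affine points = {(0, 3), (2, 3), (2, 5), (3, 0), (3, 2), (5, 2)}.
Total count |C(F_7)_aff| = 6.


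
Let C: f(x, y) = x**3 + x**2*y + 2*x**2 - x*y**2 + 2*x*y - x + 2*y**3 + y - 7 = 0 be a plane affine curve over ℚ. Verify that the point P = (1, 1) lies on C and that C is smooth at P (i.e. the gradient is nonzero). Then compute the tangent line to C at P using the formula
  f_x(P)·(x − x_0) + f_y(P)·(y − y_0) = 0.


Tangent line at P: 9*x + 8*y - 17 = 0.

Step 1: f(1, 1) = 0, so P lies on C.
Step 2: partial derivatives
  f_x(x, y) = 3*x**2 + 2*x*y + 4*x - y**2 + 2*y - 1, f_y(x, y) = x**2 - 2*x*y + 2*x + 6*y**2 + 1.
  f_x(P) = 9, f_y(P) = 8 (gradient nonzero, so P is smooth).
Step 3: tangent line at P: 9·(x − 1) + 8·(y − 1) = 0.
Expanding: 9*x + 8*y - 17 = 0.


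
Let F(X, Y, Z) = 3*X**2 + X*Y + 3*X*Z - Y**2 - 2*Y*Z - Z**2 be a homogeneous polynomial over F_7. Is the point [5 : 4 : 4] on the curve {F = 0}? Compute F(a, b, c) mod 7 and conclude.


F(5,4,4) ≡ 0 (mod 7); P is on the curve.

Evaluate F(5, 4, 4) term-by-term (mod 7).
  3*X**2 ↦ 3·25·1·1 = 75
  X*Y ↦ 1·5·4·1 = 20
  3*X*Z ↦ 3·5·1·4 = 60
  -Y**2 ↦ -1·1·16·1 = -16
  -2*Y*Z ↦ -2·1·4·4 = -32
  -Z**2 ↦ -1·1·1·16 = -16
Sum: F(5, 4, 4) = (75) + (20) + (60) + (-16) + (-32) + (-16) = 91.
Reducing mod 7: 91 ≡ 0 (mod 7).
Since F(a, b, c) ≡ 0 (mod 7), P lies on the curve.


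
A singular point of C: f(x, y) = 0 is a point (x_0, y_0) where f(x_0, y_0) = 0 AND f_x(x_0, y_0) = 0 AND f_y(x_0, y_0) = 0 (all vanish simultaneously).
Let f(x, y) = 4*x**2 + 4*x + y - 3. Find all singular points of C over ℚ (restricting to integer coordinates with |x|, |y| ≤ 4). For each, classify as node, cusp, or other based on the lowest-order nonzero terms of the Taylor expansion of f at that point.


No singular points in the scanned grid; C is smooth there.

Compute partial derivatives:
  f_x = 8*x + 4.
  f_y = 1.
f_y = 1 is a nonzero constant, so f_y never vanishes: no point (x, y) can satisfy f = f_x = f_y = 0. In particular no (x, y) ∈ {−4, ..., 4}² is singular; the curve is smooth.


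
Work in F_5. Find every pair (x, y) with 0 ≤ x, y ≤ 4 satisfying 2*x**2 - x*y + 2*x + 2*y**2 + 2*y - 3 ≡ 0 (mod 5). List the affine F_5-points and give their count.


Affine F_5-points: ∅; count = 0.

For each of the 25 pairs (x, y) ∈ F_5², evaluate f(x, y) mod 5. Record the zeros.
  x = 0: [0↦2, 1↦1, 2↦4, 3↦1, 4↦2]  zeros at y ∈ ∅
  x = 1: [0↦1, 1↦4, 2↦1, 3↦2, 4↦2]  zeros at y ∈ ∅
  x = 2: [0↦4, 1↦1, 2↦2, 3↦2, 4↦1]  zeros at y ∈ ∅
  x = 3: [0↦1, 1↦2, 2↦2, 3↦1, 4↦4]  zeros at y ∈ ∅
  x = 4: [0↦2, 1↦2, 2↦1, 3↦4, 4↦1]  zeros at y ∈ ∅
Collecting zeros: affine points = ∅.
Total count |C(F_5)_aff| = 0.


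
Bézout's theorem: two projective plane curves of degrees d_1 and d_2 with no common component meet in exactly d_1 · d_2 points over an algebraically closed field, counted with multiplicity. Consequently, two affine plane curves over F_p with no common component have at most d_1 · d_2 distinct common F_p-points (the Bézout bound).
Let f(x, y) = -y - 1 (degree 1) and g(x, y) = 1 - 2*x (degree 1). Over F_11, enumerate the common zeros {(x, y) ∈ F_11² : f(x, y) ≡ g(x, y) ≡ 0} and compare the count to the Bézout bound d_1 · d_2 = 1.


Common zeros: {(6, 10)}; count = 1; Bézout bound = 1.

deg(f) = 1, deg(g) = 1, so Bézout bound = 1.
Scan x ∈ F_11. For each x, list the y ∈ F_11 with f(x, y) ≡ 0 and those with g(x, y) ≡ 0 (mod 11); the common zeros in that column are the intersection.
  x = 0: f ≡ 0 at y ∈ {10}; g ≡ 0 at y ∈ ∅; common: ∅.
  x = 1: f ≡ 0 at y ∈ {10}; g ≡ 0 at y ∈ ∅; common: ∅.
  x = 2: f ≡ 0 at y ∈ {10}; g ≡ 0 at y ∈ ∅; common: ∅.
  x = 3: f ≡ 0 at y ∈ {10}; g ≡ 0 at y ∈ ∅; common: ∅.
  x = 4: f ≡ 0 at y ∈ {10}; g ≡ 0 at y ∈ ∅; common: ∅.
  x = 5: f ≡ 0 at y ∈ {10}; g ≡ 0 at y ∈ ∅; common: ∅.
  x = 6: f ≡ 0 at y ∈ {10}; g ≡ 0 at y ∈ {0, 1, 2, 3, 4, 5, 6, 7, 8, 9, 10}; common: {10}.
  x = 7: f ≡ 0 at y ∈ {10}; g ≡ 0 at y ∈ ∅; common: ∅.
  x = 8: f ≡ 0 at y ∈ {10}; g ≡ 0 at y ∈ ∅; common: ∅.
  x = 9: f ≡ 0 at y ∈ {10}; g ≡ 0 at y ∈ ∅; common: ∅.
  x = 10: f ≡ 0 at y ∈ {10}; g ≡ 0 at y ∈ ∅; common: ∅.
Collecting: common zeros = {(6, 10)}, so the count is 1.
Comparison with the Bézout bound: 1 ≤ 1 = deg(f)·deg(g), as expected for curves with no common component (the bound is attained).


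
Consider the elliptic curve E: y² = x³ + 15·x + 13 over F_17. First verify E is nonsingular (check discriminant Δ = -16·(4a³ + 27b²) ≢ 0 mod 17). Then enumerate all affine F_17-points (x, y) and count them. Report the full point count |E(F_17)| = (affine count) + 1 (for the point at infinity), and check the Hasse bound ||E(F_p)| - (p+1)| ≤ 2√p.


Affine points = {(0, 8), (0, 9), (2, 0), (3, 0), (4, 1), (4, 16), (5, 3), (5, 14), (6, 8), (6, 9), (7, 6), (7, 11), (8, 4), (8, 13), (11, 8), (11, 9), (12, 0), (13, 5), (13, 12), (14, 3), (14, 14), (15, 3), (15, 14)}; affine count = 23; |E(F_17)| = 24.

Discriminant check: Δ ∝ 4a³ + 27b² = 4·15³ + 27·13² = 4·3375 + 27·169 ≡ 9 (mod 17). Nonzero ⇒ E is nonsingular.
For each x ∈ F_17, compute rhs = x³ + 15·x + 13 mod 17, then count y ∈ F_17 with y² ≡ rhs.
  x = 0: rhs = 13, matching y values: 8, 9 (2 points).
  x = 1: rhs = 12, matching y values: none (0 points).
  x = 2: rhs = 0, matching y values: 0 (1 points).
  x = 3: rhs = 0, matching y values: 0 (1 points).
  x = 4: rhs = 1, matching y values: 1, 16 (2 points).
  x = 5: rhs = 9, matching y values: 3, 14 (2 points).
  x = 6: rhs = 13, matching y values: 8, 9 (2 points).
  x = 7: rhs = 2, matching y values: 6, 11 (2 points).
  x = 8: rhs = 16, matching y values: 4, 13 (2 points).
  x = 9: rhs = 10, matching y values: none (0 points).
  x = 10: rhs = 7, matching y values: none (0 points).
  x = 11: rhs = 13, matching y values: 8, 9 (2 points).
  x = 12: rhs = 0, matching y values: 0 (1 points).
  x = 13: rhs = 8, matching y values: 5, 12 (2 points).
  x = 14: rhs = 9, matching y values: 3, 14 (2 points).
  x = 15: rhs = 9, matching y values: 3, 14 (2 points).
  x = 16: rhs = 14, matching y values: none (0 points).
Total affine count: 23.
Full point count |E(F_17)| = 23 + 1 = 24.
Hasse bound: |24 − (17+1)| = |6| = 6 ≤ 2√17 ≈ 8.2462 ✓.


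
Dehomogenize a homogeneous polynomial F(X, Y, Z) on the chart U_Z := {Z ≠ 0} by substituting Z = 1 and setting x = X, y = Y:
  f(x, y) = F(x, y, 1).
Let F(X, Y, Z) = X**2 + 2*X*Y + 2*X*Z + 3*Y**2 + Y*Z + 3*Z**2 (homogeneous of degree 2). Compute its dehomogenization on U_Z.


f(x, y) = x**2 + 2*x*y + 2*x + 3*y**2 + y + 3

On U_Z we set Z = 1. Each monomial c·X^i·Y^j·Z^k in F becomes c·x^i·y^j·1^k = c·x^i·y^j.
Substituting Z = 1: F(X, Y, 1) = x**2 + 2*x*y + 2*x + 3*y**2 + y + 3.
Note: deg(f) ≤ deg(F) = 2; strict inequality happens when F is divisible by Z (lost terms).


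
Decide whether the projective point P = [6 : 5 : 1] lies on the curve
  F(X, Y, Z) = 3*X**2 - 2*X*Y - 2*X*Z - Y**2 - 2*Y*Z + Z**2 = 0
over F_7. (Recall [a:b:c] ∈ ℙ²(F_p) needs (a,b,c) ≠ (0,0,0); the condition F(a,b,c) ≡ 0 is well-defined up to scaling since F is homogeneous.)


F(6,5,1) ≡ 2 (mod 7); P is NOT on the curve.

Evaluate F(6, 5, 1) term-by-term (mod 7).
  3*X**2 ↦ 3·36·1·1 = 108
  -2*X*Y ↦ -2·6·5·1 = -60
  -2*X*Z ↦ -2·6·1·1 = -12
  -Y**2 ↦ -1·1·25·1 = -25
  -2*Y*Z ↦ -2·1·5·1 = -10
  Z**2 ↦ 1·1·1·1 = 1
Sum: F(6, 5, 1) = (108) + (-60) + (-12) + (-25) + (-10) + (1) = 2.
Reducing mod 7: 2 ≡ 2 (mod 7).
Since F(a, b, c) ≡ 2 ≠ 0 (mod 7), P does NOT lie on the curve.


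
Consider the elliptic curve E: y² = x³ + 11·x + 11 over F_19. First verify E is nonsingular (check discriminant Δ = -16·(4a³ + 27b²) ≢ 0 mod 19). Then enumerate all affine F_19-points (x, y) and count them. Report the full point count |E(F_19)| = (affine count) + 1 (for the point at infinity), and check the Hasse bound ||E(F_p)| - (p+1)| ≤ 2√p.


Affine points = {(0, 7), (0, 12), (1, 2), (1, 17), (4, 9), (4, 10), (5, 1), (5, 18), (10, 0), (11, 0), (12, 3), (12, 16), (15, 6), (15, 13), (17, 0)}; affine count = 15; |E(F_19)| = 16.

Discriminant check: Δ ∝ 4a³ + 27b² = 4·11³ + 27·11² = 4·1331 + 27·121 ≡ 3 (mod 19). Nonzero ⇒ E is nonsingular.
For each x ∈ F_19, compute rhs = x³ + 11·x + 11 mod 19, then count y ∈ F_19 with y² ≡ rhs.
  x = 0: rhs = 11, matching y values: 7, 12 (2 points).
  x = 1: rhs = 4, matching y values: 2, 17 (2 points).
  x = 2: rhs = 3, matching y values: none (0 points).
  x = 3: rhs = 14, matching y values: none (0 points).
  x = 4: rhs = 5, matching y values: 9, 10 (2 points).
  x = 5: rhs = 1, matching y values: 1, 18 (2 points).
  x = 6: rhs = 8, matching y values: none (0 points).
  x = 7: rhs = 13, matching y values: none (0 points).
  x = 8: rhs = 3, matching y values: none (0 points).
  x = 9: rhs = 3, matching y values: none (0 points).
  x = 10: rhs = 0, matching y values: 0 (1 points).
  x = 11: rhs = 0, matching y values: 0 (1 points).
  x = 12: rhs = 9, matching y values: 3, 16 (2 points).
  x = 13: rhs = 14, matching y values: none (0 points).
  x = 14: rhs = 2, matching y values: none (0 points).
  x = 15: rhs = 17, matching y values: 6, 13 (2 points).
  x = 16: rhs = 8, matching y values: none (0 points).
  x = 17: rhs = 0, matching y values: 0 (1 points).
  x = 18: rhs = 18, matching y values: none (0 points).
Total affine count: 15.
Full point count |E(F_19)| = 15 + 1 = 16.
Hasse bound: |16 − (19+1)| = |-4| = 4 ≤ 2√19 ≈ 8.7178 ✓.


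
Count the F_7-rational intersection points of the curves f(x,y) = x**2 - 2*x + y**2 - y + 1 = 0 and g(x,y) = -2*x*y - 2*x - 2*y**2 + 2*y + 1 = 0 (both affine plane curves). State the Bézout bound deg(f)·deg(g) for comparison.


Common zeros: {(2, 5), (4, 4)}; count = 2; Bézout bound = 4.

deg(f) = 2, deg(g) = 2, so Bézout bound = 4.
Scan x ∈ F_7. For each x, list the y ∈ F_7 with f(x, y) ≡ 0 and those with g(x, y) ≡ 0 (mod 7); the common zeros in that column are the intersection.
  x = 0: f ≡ 0 at y ∈ {3, 5}; g ≡ 0 at y ∈ ∅; common: ∅.
  x = 1: f ≡ 0 at y ∈ {0, 1}; g ≡ 0 at y ∈ ∅; common: ∅.
  x = 2: f ≡ 0 at y ∈ {3, 5}; g ≡ 0 at y ∈ {1, 5}; common: {5}.
  x = 3: f ≡ 0 at y ∈ ∅; g ≡ 0 at y ∈ {2, 3}; common: ∅.
  x = 4: f ≡ 0 at y ∈ {4}; g ≡ 0 at y ∈ {0, 4}; common: {4}.
  x = 5: f ≡ 0 at y ∈ {4}; g ≡ 0 at y ∈ ∅; common: ∅.
  x = 6: f ≡ 0 at y ∈ ∅; g ≡ 0 at y ∈ ∅; common: ∅.
Collecting: common zeros = {(2, 5), (4, 4)}, so the count is 2.
Comparison with the Bézout bound: 2 ≤ 4 = deg(f)·deg(g), as expected for curves with no common component (the affine F_7-count falls short of the bound because intersections may lie at infinity, over extension fields, or carry multiplicity).


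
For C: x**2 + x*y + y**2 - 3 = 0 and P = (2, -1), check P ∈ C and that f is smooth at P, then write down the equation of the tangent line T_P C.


Tangent line at P: 3*x - 6 = 0.

Step 1: f(2, -1) = 0, so P lies on C.
Step 2: partial derivatives
  f_x(x, y) = 2*x + y, f_y(x, y) = x + 2*y.
  f_x(P) = 3, f_y(P) = 0 (gradient nonzero, so P is smooth).
Step 3: tangent line at P: 3·(x − 2) + 0·(y − -1) = 0.
Expanding: 3*x - 6 = 0.


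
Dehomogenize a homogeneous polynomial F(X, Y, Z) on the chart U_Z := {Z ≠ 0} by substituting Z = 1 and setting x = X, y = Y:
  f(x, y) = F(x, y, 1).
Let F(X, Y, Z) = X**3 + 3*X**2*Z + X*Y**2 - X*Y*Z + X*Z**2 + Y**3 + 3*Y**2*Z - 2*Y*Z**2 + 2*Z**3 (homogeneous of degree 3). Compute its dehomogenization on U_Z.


f(x, y) = x**3 + 3*x**2 + x*y**2 - x*y + x + y**3 + 3*y**2 - 2*y + 2

On U_Z we set Z = 1. Each monomial c·X^i·Y^j·Z^k in F becomes c·x^i·y^j·1^k = c·x^i·y^j.
Substituting Z = 1: F(X, Y, 1) = x**3 + 3*x**2 + x*y**2 - x*y + x + y**3 + 3*y**2 - 2*y + 2.
Note: deg(f) ≤ deg(F) = 3; strict inequality happens when F is divisible by Z (lost terms).


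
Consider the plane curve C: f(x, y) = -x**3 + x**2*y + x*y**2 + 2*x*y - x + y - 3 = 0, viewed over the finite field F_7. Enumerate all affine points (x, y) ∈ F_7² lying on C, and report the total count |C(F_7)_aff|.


Affine F_7-points: {(0, 3), (1, 1), (1, 2), (3, 1), (3, 3), (4, 1), (4, 5), (5, 0), (5, 4)}; count = 9.

For each of the 49 pairs (x, y) ∈ F_7², evaluate f(x, y) mod 7. Record the zeros.
  x = 0: [0↦4, 1↦5, 2↦6, 3↦0, 4↦1, 5↦2, 6↦3]  zeros at y ∈ {3}
  x = 1: [0↦2, 1↦0, 2↦0, 3↦2, 4↦6, 5↦5, 6↦6]  zeros at y ∈ {1, 2}
  x = 2: [0↦1, 1↦5, 2↦6, 3↦4, 4↦6, 5↦5, 6↦1]  zeros at y ∈ ∅
  x = 3: [0↦2, 1↦0, 2↦4, 3↦0, 4↦2, 5↦3, 6↦3]  zeros at y ∈ {1, 3}
  x = 4: [0↦6, 1↦0, 2↦2, 3↦5, 4↦2, 5↦0, 6↦6]  zeros at y ∈ {1, 5}
  x = 5: [0↦0, 1↦6, 2↦1, 3↦6, 4↦0, 5↦4, 6↦4]  zeros at y ∈ {0, 4}
  x = 6: [0↦6, 1↦5, 2↦2, 3↦4, 4↦4, 5↦2, 6↦5]  zeros at y ∈ ∅
Collecting zeros: affine points = {(0, 3), (1, 1), (1, 2), (3, 1), (3, 3), (4, 1), (4, 5), (5, 0), (5, 4)}.
Total count |C(F_7)_aff| = 9.


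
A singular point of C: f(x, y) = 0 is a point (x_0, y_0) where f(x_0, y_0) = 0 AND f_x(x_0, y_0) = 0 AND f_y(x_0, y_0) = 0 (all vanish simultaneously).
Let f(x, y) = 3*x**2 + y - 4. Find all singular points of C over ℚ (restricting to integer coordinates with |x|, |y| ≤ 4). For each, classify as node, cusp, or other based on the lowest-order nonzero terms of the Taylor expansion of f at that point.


No singular points in the scanned grid; C is smooth there.

Compute partial derivatives:
  f_x = 6*x.
  f_y = 1.
f_y = 1 is a nonzero constant, so f_y never vanishes: no point (x, y) can satisfy f = f_x = f_y = 0. In particular no (x, y) ∈ {−4, ..., 4}² is singular; the curve is smooth.


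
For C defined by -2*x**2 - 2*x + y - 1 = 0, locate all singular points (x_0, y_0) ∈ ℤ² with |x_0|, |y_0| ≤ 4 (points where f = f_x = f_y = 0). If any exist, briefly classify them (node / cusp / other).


No singular points in the scanned grid; C is smooth there.

Compute partial derivatives:
  f_x = -4*x - 2.
  f_y = 1.
f_y = 1 is a nonzero constant, so f_y never vanishes: no point (x, y) can satisfy f = f_x = f_y = 0. In particular no (x, y) ∈ {−4, ..., 4}² is singular; the curve is smooth.


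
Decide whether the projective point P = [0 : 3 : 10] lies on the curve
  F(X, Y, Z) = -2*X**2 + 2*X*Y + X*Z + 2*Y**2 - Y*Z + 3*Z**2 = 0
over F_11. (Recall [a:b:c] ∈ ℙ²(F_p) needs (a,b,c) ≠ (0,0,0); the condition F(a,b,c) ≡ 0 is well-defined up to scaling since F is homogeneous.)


F(0,3,10) ≡ 2 (mod 11); P is NOT on the curve.

Evaluate F(0, 3, 10) term-by-term (mod 11).
  -2*X**2 ↦ -2·0·1·1 = 0
  2*X*Y ↦ 2·0·3·1 = 0
  X*Z ↦ 1·0·1·10 = 0
  2*Y**2 ↦ 2·1·9·1 = 18
  -Y*Z ↦ -1·1·3·10 = -30
  3*Z**2 ↦ 3·1·1·100 = 300
Sum: F(0, 3, 10) = (0) + (0) + (0) + (18) + (-30) + (300) = 288.
Reducing mod 11: 288 ≡ 2 (mod 11).
Since F(a, b, c) ≡ 2 ≠ 0 (mod 11), P does NOT lie on the curve.


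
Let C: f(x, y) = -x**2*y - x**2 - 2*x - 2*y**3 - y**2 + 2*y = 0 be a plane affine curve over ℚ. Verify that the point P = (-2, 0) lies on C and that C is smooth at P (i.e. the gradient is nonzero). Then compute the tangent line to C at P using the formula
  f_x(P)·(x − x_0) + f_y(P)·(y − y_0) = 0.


Tangent line at P: 2*x - 2*y + 4 = 0.

Step 1: f(-2, 0) = 0, so P lies on C.
Step 2: partial derivatives
  f_x(x, y) = -2*x*y - 2*x - 2, f_y(x, y) = -x**2 - 6*y**2 - 2*y + 2.
  f_x(P) = 2, f_y(P) = -2 (gradient nonzero, so P is smooth).
Step 3: tangent line at P: 2·(x − -2) + -2·(y − 0) = 0.
Expanding: 2*x - 2*y + 4 = 0.


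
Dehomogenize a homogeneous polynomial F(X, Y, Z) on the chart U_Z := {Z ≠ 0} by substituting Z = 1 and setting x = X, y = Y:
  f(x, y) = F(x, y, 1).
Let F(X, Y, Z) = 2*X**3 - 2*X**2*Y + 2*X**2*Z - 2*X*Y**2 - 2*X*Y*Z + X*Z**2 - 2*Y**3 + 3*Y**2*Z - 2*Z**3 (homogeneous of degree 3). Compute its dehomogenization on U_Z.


f(x, y) = 2*x**3 - 2*x**2*y + 2*x**2 - 2*x*y**2 - 2*x*y + x - 2*y**3 + 3*y**2 - 2

On U_Z we set Z = 1. Each monomial c·X^i·Y^j·Z^k in F becomes c·x^i·y^j·1^k = c·x^i·y^j.
Substituting Z = 1: F(X, Y, 1) = 2*x**3 - 2*x**2*y + 2*x**2 - 2*x*y**2 - 2*x*y + x - 2*y**3 + 3*y**2 - 2.
Note: deg(f) ≤ deg(F) = 3; strict inequality happens when F is divisible by Z (lost terms).


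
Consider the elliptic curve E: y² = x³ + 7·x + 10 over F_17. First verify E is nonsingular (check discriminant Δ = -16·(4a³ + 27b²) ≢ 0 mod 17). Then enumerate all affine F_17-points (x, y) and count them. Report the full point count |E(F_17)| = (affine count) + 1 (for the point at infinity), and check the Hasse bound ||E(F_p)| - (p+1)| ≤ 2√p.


Affine points = {(1, 1), (1, 16), (2, 7), (2, 10), (4, 0), (5, 0), (6, 8), (6, 9), (8, 0), (10, 3), (10, 14), (14, 8), (14, 9), (16, 6), (16, 11)}; affine count = 15; |E(F_17)| = 16.

Discriminant check: Δ ∝ 4a³ + 27b² = 4·7³ + 27·10² = 4·343 + 27·100 ≡ 9 (mod 17). Nonzero ⇒ E is nonsingular.
For each x ∈ F_17, compute rhs = x³ + 7·x + 10 mod 17, then count y ∈ F_17 with y² ≡ rhs.
  x = 0: rhs = 10, matching y values: none (0 points).
  x = 1: rhs = 1, matching y values: 1, 16 (2 points).
  x = 2: rhs = 15, matching y values: 7, 10 (2 points).
  x = 3: rhs = 7, matching y values: none (0 points).
  x = 4: rhs = 0, matching y values: 0 (1 points).
  x = 5: rhs = 0, matching y values: 0 (1 points).
  x = 6: rhs = 13, matching y values: 8, 9 (2 points).
  x = 7: rhs = 11, matching y values: none (0 points).
  x = 8: rhs = 0, matching y values: 0 (1 points).
  x = 9: rhs = 3, matching y values: none (0 points).
  x = 10: rhs = 9, matching y values: 3, 14 (2 points).
  x = 11: rhs = 7, matching y values: none (0 points).
  x = 12: rhs = 3, matching y values: none (0 points).
  x = 13: rhs = 3, matching y values: none (0 points).
  x = 14: rhs = 13, matching y values: 8, 9 (2 points).
  x = 15: rhs = 5, matching y values: none (0 points).
  x = 16: rhs = 2, matching y values: 6, 11 (2 points).
Total affine count: 15.
Full point count |E(F_17)| = 15 + 1 = 16.
Hasse bound: |16 − (17+1)| = |-2| = 2 ≤ 2√17 ≈ 8.2462 ✓.


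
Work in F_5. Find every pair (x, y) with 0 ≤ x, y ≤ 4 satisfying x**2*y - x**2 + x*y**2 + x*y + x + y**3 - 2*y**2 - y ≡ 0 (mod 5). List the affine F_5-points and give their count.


Affine F_5-points: {(0, 0), (1, 0), (2, 3), (4, 1), (4, 3), (4, 4)}; count = 6.

For each of the 25 pairs (x, y) ∈ F_5², evaluate f(x, y) mod 5. Record the zeros.
  x = 0: [0↦0, 1↦3, 2↦3, 3↦1, 4↦3]  zeros at y ∈ {0}
  x = 1: [0↦0, 1↦1, 2↦1, 3↦1, 4↦2]  zeros at y ∈ {0}
  x = 2: [0↦3, 1↦4, 2↦1, 3↦0, 4↦2]  zeros at y ∈ {3}
  x = 3: [0↦4, 1↦2, 2↦3, 3↦3, 4↦3]  zeros at y ∈ ∅
  x = 4: [0↦3, 1↦0, 2↦2, 3↦0, 4↦0]  zeros at y ∈ {1, 3, 4}
Collecting zeros: affine points = {(0, 0), (1, 0), (2, 3), (4, 1), (4, 3), (4, 4)}.
Total count |C(F_5)_aff| = 6.


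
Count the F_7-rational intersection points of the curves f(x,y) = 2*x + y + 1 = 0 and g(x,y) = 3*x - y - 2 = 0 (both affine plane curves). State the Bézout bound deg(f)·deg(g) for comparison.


Common zeros: {(3, 0)}; count = 1; Bézout bound = 1.

deg(f) = 1, deg(g) = 1, so Bézout bound = 1.
Scan x ∈ F_7. For each x, list the y ∈ F_7 with f(x, y) ≡ 0 and those with g(x, y) ≡ 0 (mod 7); the common zeros in that column are the intersection.
  x = 0: f ≡ 0 at y ∈ {6}; g ≡ 0 at y ∈ {5}; common: ∅.
  x = 1: f ≡ 0 at y ∈ {4}; g ≡ 0 at y ∈ {1}; common: ∅.
  x = 2: f ≡ 0 at y ∈ {2}; g ≡ 0 at y ∈ {4}; common: ∅.
  x = 3: f ≡ 0 at y ∈ {0}; g ≡ 0 at y ∈ {0}; common: {0}.
  x = 4: f ≡ 0 at y ∈ {5}; g ≡ 0 at y ∈ {3}; common: ∅.
  x = 5: f ≡ 0 at y ∈ {3}; g ≡ 0 at y ∈ {6}; common: ∅.
  x = 6: f ≡ 0 at y ∈ {1}; g ≡ 0 at y ∈ {2}; common: ∅.
Collecting: common zeros = {(3, 0)}, so the count is 1.
Comparison with the Bézout bound: 1 ≤ 1 = deg(f)·deg(g), as expected for curves with no common component (the bound is attained).


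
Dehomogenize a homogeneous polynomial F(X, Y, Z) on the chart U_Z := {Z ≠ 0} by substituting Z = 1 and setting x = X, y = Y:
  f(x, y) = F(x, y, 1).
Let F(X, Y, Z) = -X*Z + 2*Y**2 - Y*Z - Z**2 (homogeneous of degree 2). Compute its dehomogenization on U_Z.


f(x, y) = -x + 2*y**2 - y - 1

On U_Z we set Z = 1. Each monomial c·X^i·Y^j·Z^k in F becomes c·x^i·y^j·1^k = c·x^i·y^j.
Substituting Z = 1: F(X, Y, 1) = -x + 2*y**2 - y - 1.
Note: deg(f) ≤ deg(F) = 2; strict inequality happens when F is divisible by Z (lost terms).


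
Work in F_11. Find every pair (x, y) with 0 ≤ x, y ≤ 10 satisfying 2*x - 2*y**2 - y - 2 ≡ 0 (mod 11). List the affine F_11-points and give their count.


Affine F_11-points: {(1, 0), (1, 5), (3, 8), (4, 7), (4, 9), (6, 2), (6, 3), (7, 6), (7, 10), (8, 1), (8, 4)}; count = 11.

For each of the 121 pairs (x, y) ∈ F_11², evaluate f(x, y) mod 11. Record the zeros.
  x = 0: [0↦9, 1↦6, 2↦10, 3↦10, 4↦6, 5↦9, 6↦8, 7↦3, 8↦5, 9↦3, 10↦8]  zeros at y ∈ ∅
  x = 1: [0↦0, 1↦8, 2↦1, 3↦1, 4↦8, 5↦0, 6↦10, 7↦5, 8↦7, 9↦5, 10↦10]  zeros at y ∈ {0, 5}
  x = 2: [0↦2, 1↦10, 2↦3, 3↦3, 4↦10, 5↦2, 6↦1, 7↦7, 8↦9, 9↦7, 10↦1]  zeros at y ∈ ∅
  x = 3: [0↦4, 1↦1, 2↦5, 3↦5, 4↦1, 5↦4, 6↦3, 7↦9, 8↦0, 9↦9, 10↦3]  zeros at y ∈ {8}
  x = 4: [0↦6, 1↦3, 2↦7, 3↦7, 4↦3, 5↦6, 6↦5, 7↦0, 8↦2, 9↦0, 10↦5]  zeros at y ∈ {7, 9}
  x = 5: [0↦8, 1↦5, 2↦9, 3↦9, 4↦5, 5↦8, 6↦7, 7↦2, 8↦4, 9↦2, 10↦7]  zeros at y ∈ ∅
  x = 6: [0↦10, 1↦7, 2↦0, 3↦0, 4↦7, 5↦10, 6↦9, 7↦4, 8↦6, 9↦4, 10↦9]  zeros at y ∈ {2, 3}
  x = 7: [0↦1, 1↦9, 2↦2, 3↦2, 4↦9, 5↦1, 6↦0, 7↦6, 8↦8, 9↦6, 10↦0]  zeros at y ∈ {6, 10}
  x = 8: [0↦3, 1↦0, 2↦4, 3↦4, 4↦0, 5↦3, 6↦2, 7↦8, 8↦10, 9↦8, 10↦2]  zeros at y ∈ {1, 4}
  x = 9: [0↦5, 1↦2, 2↦6, 3↦6, 4↦2, 5↦5, 6↦4, 7↦10, 8↦1, 9↦10, 10↦4]  zeros at y ∈ ∅
  x = 10: [0↦7, 1↦4, 2↦8, 3↦8, 4↦4, 5↦7, 6↦6, 7↦1, 8↦3, 9↦1, 10↦6]  zeros at y ∈ ∅
Collecting zeros: affine points = {(1, 0), (1, 5), (3, 8), (4, 7), (4, 9), (6, 2), (6, 3), (7, 6), (7, 10), (8, 1), (8, 4)}.
Total count |C(F_11)_aff| = 11.


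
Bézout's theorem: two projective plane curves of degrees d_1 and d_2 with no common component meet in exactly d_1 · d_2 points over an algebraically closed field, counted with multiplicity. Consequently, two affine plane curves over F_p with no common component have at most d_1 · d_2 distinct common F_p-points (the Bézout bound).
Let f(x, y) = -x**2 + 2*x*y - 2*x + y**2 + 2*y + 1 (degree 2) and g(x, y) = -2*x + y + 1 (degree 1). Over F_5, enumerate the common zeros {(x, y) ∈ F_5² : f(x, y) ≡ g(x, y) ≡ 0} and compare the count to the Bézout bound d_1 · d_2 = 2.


Common zeros: {(0, 4), (2, 3)}; count = 2; Bézout bound = 2.

deg(f) = 2, deg(g) = 1, so Bézout bound = 2.
Scan x ∈ F_5. For each x, list the y ∈ F_5 with f(x, y) ≡ 0 and those with g(x, y) ≡ 0 (mod 5); the common zeros in that column are the intersection.
  x = 0: f ≡ 0 at y ∈ {4}; g ≡ 0 at y ∈ {4}; common: {4}.
  x = 1: f ≡ 0 at y ∈ {2, 4}; g ≡ 0 at y ∈ {1}; common: ∅.
  x = 2: f ≡ 0 at y ∈ {1, 3}; g ≡ 0 at y ∈ {3}; common: {3}.
  x = 3: f ≡ 0 at y ∈ {1}; g ≡ 0 at y ∈ {0}; common: ∅.
  x = 4: f ≡ 0 at y ∈ ∅; g ≡ 0 at y ∈ {2}; common: ∅.
Collecting: common zeros = {(0, 4), (2, 3)}, so the count is 2.
Comparison with the Bézout bound: 2 ≤ 2 = deg(f)·deg(g), as expected for curves with no common component (the bound is attained).


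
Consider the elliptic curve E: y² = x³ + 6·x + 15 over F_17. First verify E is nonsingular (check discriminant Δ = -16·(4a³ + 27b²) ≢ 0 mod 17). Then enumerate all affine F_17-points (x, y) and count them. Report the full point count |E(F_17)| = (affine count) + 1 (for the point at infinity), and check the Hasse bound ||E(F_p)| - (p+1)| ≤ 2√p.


Affine points = {(0, 7), (0, 10), (2, 1), (2, 16), (3, 3), (3, 14), (4, 1), (4, 16), (5, 0), (7, 3), (7, 14), (9, 4), (9, 13), (10, 2), (10, 15), (11, 1), (11, 16), (12, 8), (12, 9), (14, 2), (14, 15), (16, 5), (16, 12)}; affine count = 23; |E(F_17)| = 24.

Discriminant check: Δ ∝ 4a³ + 27b² = 4·6³ + 27·15² = 4·216 + 27·225 ≡ 3 (mod 17). Nonzero ⇒ E is nonsingular.
For each x ∈ F_17, compute rhs = x³ + 6·x + 15 mod 17, then count y ∈ F_17 with y² ≡ rhs.
  x = 0: rhs = 15, matching y values: 7, 10 (2 points).
  x = 1: rhs = 5, matching y values: none (0 points).
  x = 2: rhs = 1, matching y values: 1, 16 (2 points).
  x = 3: rhs = 9, matching y values: 3, 14 (2 points).
  x = 4: rhs = 1, matching y values: 1, 16 (2 points).
  x = 5: rhs = 0, matching y values: 0 (1 points).
  x = 6: rhs = 12, matching y values: none (0 points).
  x = 7: rhs = 9, matching y values: 3, 14 (2 points).
  x = 8: rhs = 14, matching y values: none (0 points).
  x = 9: rhs = 16, matching y values: 4, 13 (2 points).
  x = 10: rhs = 4, matching y values: 2, 15 (2 points).
  x = 11: rhs = 1, matching y values: 1, 16 (2 points).
  x = 12: rhs = 13, matching y values: 8, 9 (2 points).
  x = 13: rhs = 12, matching y values: none (0 points).
  x = 14: rhs = 4, matching y values: 2, 15 (2 points).
  x = 15: rhs = 12, matching y values: none (0 points).
  x = 16: rhs = 8, matching y values: 5, 12 (2 points).
Total affine count: 23.
Full point count |E(F_17)| = 23 + 1 = 24.
Hasse bound: |24 − (17+1)| = |6| = 6 ≤ 2√17 ≈ 8.2462 ✓.


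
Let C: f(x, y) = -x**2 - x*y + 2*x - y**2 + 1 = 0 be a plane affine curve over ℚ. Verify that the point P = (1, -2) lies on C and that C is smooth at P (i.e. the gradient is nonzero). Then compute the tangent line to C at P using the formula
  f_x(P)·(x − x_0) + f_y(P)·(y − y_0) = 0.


Tangent line at P: 2*x + 3*y + 4 = 0.

Step 1: f(1, -2) = 0, so P lies on C.
Step 2: partial derivatives
  f_x(x, y) = -2*x - y + 2, f_y(x, y) = -x - 2*y.
  f_x(P) = 2, f_y(P) = 3 (gradient nonzero, so P is smooth).
Step 3: tangent line at P: 2·(x − 1) + 3·(y − -2) = 0.
Expanding: 2*x + 3*y + 4 = 0.


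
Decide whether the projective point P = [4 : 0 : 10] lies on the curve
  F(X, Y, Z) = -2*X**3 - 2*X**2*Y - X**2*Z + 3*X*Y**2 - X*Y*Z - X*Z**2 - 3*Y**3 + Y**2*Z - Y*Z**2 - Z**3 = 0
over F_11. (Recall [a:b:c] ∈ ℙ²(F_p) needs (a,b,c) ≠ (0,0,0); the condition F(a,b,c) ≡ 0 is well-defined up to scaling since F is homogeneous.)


F(4,0,10) ≡ 6 (mod 11); P is NOT on the curve.

Evaluate F(4, 0, 10) term-by-term (mod 11).
  -2*X**3 ↦ -2·64·1·1 = -128
  -2*X**2*Y ↦ -2·16·0·1 = 0
  -X**2*Z ↦ -1·16·1·10 = -160
  3*X*Y**2 ↦ 3·4·0·1 = 0
  -X*Y*Z ↦ -1·4·0·10 = 0
  -X*Z**2 ↦ -1·4·1·100 = -400
  -3*Y**3 ↦ -3·1·0·1 = 0
  Y**2*Z ↦ 1·1·0·10 = 0
  -Y*Z**2 ↦ -1·1·0·100 = 0
  -Z**3 ↦ -1·1·1·1000 = -1000
Sum: F(4, 0, 10) = (-128) + (0) + (-160) + (0) + (0) + (-400) + (0) + (0) + (0) + (-1000) = -1688.
Reducing mod 11: -1688 ≡ 6 (mod 11).
Since F(a, b, c) ≡ 6 ≠ 0 (mod 11), P does NOT lie on the curve.


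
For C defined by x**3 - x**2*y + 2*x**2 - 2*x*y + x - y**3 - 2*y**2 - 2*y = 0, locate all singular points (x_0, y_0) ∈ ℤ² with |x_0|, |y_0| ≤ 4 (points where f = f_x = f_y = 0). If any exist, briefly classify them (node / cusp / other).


Singular points: {(-1, -1)}; classification: cusp.

Compute partial derivatives:
  f_x = 3*x**2 - 2*x*y + 4*x - 2*y + 1.
  f_y = -x**2 - 2*x - 3*y**2 - 4*y - 2.
Scan x_0 ∈ {−4, ..., 4}. For each x_0, f_y(x_0, y) is a polynomial in y; find its integer roots y ∈ {−4, ..., 4}, then test f_x and f at those candidates.
  x = -4: f_y(-4, y) = -3*y**2 - 4*y - 10; no integer root y with |y| ≤ 4.
  x = -3: f_y(-3, y) = -3*y**2 - 4*y - 5; no integer root y with |y| ≤ 4.
  x = -2: f_y(-2, y) = -3*y**2 - 4*y - 2; no integer root y with |y| ≤ 4.
  x = -1: f_y(-1, y) = -3*y**2 - 4*y - 1; vanishes at y ∈ {-1}. (-1, -1): f_x = 0, f = 0 — SINGULAR.
  x = 0: f_y(0, y) = -3*y**2 - 4*y - 2; no integer root y with |y| ≤ 4.
  x = 1: f_y(1, y) = -3*y**2 - 4*y - 5; no integer root y with |y| ≤ 4.
  x = 2: f_y(2, y) = -3*y**2 - 4*y - 10; no integer root y with |y| ≤ 4.
  x = 3: f_y(3, y) = -3*y**2 - 4*y - 17; no integer root y with |y| ≤ 4.
  x = 4: f_y(4, y) = -3*y**2 - 4*y - 26; no integer root y with |y| ≤ 4.
Only singular point on the grid: (-1, -1).
Classify: substitute x = -1 + u, y = -1 + v and expand: f = u**3 - u**2*v - v**3 + v**2.
No constant or linear terms (consistent with a singular point). Quadratic part: v**2. Cubic part: u**3 - u**2*v - v**3.
The quadratic part v**2 is a perfect square, so there is a single (double) tangent line v = 0, i.e. y = -1. Restricting the cubic part to that line (v = 0) leaves u**3 ≠ 0, so f is not divisible by v and the branch is v² ≈ -u**3 to lowest order — this is a cusp.
Classification: cusp.


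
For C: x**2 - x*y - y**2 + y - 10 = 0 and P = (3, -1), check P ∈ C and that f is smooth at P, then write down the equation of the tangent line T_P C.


Tangent line at P: 7*x - 21 = 0.

Step 1: f(3, -1) = 0, so P lies on C.
Step 2: partial derivatives
  f_x(x, y) = 2*x - y, f_y(x, y) = -x - 2*y + 1.
  f_x(P) = 7, f_y(P) = 0 (gradient nonzero, so P is smooth).
Step 3: tangent line at P: 7·(x − 3) + 0·(y − -1) = 0.
Expanding: 7*x - 21 = 0.


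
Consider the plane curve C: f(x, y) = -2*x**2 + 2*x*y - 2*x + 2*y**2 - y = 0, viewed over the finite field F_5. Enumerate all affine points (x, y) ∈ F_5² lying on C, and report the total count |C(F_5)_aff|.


Affine F_5-points: {(0, 0), (0, 3), (2, 3), (4, 0), (4, 4)}; count = 5.

For each of the 25 pairs (x, y) ∈ F_5², evaluate f(x, y) mod 5. Record the zeros.
  x = 0: [0↦0, 1↦1, 2↦1, 3↦0, 4↦3]  zeros at y ∈ {0, 3}
  x = 1: [0↦1, 1↦4, 2↦1, 3↦2, 4↦2]  zeros at y ∈ ∅
  x = 2: [0↦3, 1↦3, 2↦2, 3↦0, 4↦2]  zeros at y ∈ {3}
  x = 3: [0↦1, 1↦3, 2↦4, 3↦4, 4↦3]  zeros at y ∈ ∅
  x = 4: [0↦0, 1↦4, 2↦2, 3↦4, 4↦0]  zeros at y ∈ {0, 4}
Collecting zeros: affine points = {(0, 0), (0, 3), (2, 3), (4, 0), (4, 4)}.
Total count |C(F_5)_aff| = 5.


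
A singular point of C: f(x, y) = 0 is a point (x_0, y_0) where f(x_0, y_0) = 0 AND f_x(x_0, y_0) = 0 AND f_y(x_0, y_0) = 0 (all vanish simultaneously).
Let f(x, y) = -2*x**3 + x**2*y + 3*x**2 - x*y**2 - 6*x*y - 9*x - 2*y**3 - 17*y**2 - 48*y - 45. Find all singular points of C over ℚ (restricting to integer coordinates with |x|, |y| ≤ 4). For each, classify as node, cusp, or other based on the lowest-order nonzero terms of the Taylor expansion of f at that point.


Singular points: {(0, -3)}; classification: cusp.

Compute partial derivatives:
  f_x = -6*x**2 + 2*x*y + 6*x - y**2 - 6*y - 9.
  f_y = x**2 - 2*x*y - 6*x - 6*y**2 - 34*y - 48.
Scan x_0 ∈ {−4, ..., 4}. For each x_0, f_y(x_0, y) is a polynomial in y; find its integer roots y ∈ {−4, ..., 4}, then test f_x and f at those candidates.
  x = -4: f_y(-4, y) = -6*y**2 - 26*y - 8; vanishes at y ∈ {-4}. (-4, -4): f_x = -89 ≠ 0.
  x = -3: f_y(-3, y) = -6*y**2 - 28*y - 21; no integer root y with |y| ≤ 4.
  x = -2: f_y(-2, y) = -6*y**2 - 30*y - 32; no integer root y with |y| ≤ 4.
  x = -1: f_y(-1, y) = -6*y**2 - 32*y - 41; no integer root y with |y| ≤ 4.
  x = 0: f_y(0, y) = -6*y**2 - 34*y - 48; vanishes at y ∈ {-3}. (0, -3): f_x = 0, f = 0 — SINGULAR.
  x = 1: f_y(1, y) = -6*y**2 - 36*y - 53; no integer root y with |y| ≤ 4.
  x = 2: f_y(2, y) = -6*y**2 - 38*y - 56; vanishes at y ∈ {-4}. (2, -4): f_x = -29 ≠ 0.
  x = 3: f_y(3, y) = -6*y**2 - 40*y - 57; no integer root y with |y| ≤ 4.
  x = 4: f_y(4, y) = -6*y**2 - 42*y - 56; no integer root y with |y| ≤ 4.
Only singular point on the grid: (0, -3).
Classify: substitute x = 0 + u, y = -3 + v and expand: f = -2*u**3 + u**2*v - u*v**2 - 2*v**3 + v**2.
No constant or linear terms (consistent with a singular point). Quadratic part: v**2. Cubic part: -2*u**3 + u**2*v - u*v**2 - 2*v**3.
The quadratic part v**2 is a perfect square, so there is a single (double) tangent line v = 0, i.e. y = -3. Restricting the cubic part to that line (v = 0) leaves -2*u**3 ≠ 0, so f is not divisible by v and the branch is v² ≈ 2*u**3 to lowest order — this is a cusp.
Classification: cusp.


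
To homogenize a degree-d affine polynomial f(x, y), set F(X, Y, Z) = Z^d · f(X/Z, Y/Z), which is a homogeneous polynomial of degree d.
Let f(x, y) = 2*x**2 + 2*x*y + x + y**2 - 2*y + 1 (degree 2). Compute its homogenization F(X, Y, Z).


F(X, Y, Z) = 2*X**2 + 2*X*Y + X*Z + Y**2 - 2*Y*Z + Z**2

deg(f) = 2.
Substitute x = X/Z, y = Y/Z into f, then multiply by Z^2.
  monomial 2·x^2·y^0 ↦ 2·X^2·Y^0·Z^0.
  monomial 2·x^1·y^1 ↦ 2·X^1·Y^1·Z^0.
  monomial 1·x^1·y^0 ↦ 1·X^1·Y^0·Z^1.
  monomial 1·x^0·y^2 ↦ 1·X^0·Y^2·Z^0.
  monomial -2·x^0·y^1 ↦ -2·X^0·Y^1·Z^1.
  monomial 1·x^0·y^0 ↦ 1·X^0·Y^0·Z^2.
Collecting: F(X, Y, Z) = 2*X**2 + 2*X*Y + X*Z + Y**2 - 2*Y*Z + Z**2.


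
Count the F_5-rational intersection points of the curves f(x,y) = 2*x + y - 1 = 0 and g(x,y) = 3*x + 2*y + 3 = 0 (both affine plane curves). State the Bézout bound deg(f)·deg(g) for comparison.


Common zeros: {(0, 1)}; count = 1; Bézout bound = 1.

deg(f) = 1, deg(g) = 1, so Bézout bound = 1.
Scan x ∈ F_5. For each x, list the y ∈ F_5 with f(x, y) ≡ 0 and those with g(x, y) ≡ 0 (mod 5); the common zeros in that column are the intersection.
  x = 0: f ≡ 0 at y ∈ {1}; g ≡ 0 at y ∈ {1}; common: {1}.
  x = 1: f ≡ 0 at y ∈ {4}; g ≡ 0 at y ∈ {2}; common: ∅.
  x = 2: f ≡ 0 at y ∈ {2}; g ≡ 0 at y ∈ {3}; common: ∅.
  x = 3: f ≡ 0 at y ∈ {0}; g ≡ 0 at y ∈ {4}; common: ∅.
  x = 4: f ≡ 0 at y ∈ {3}; g ≡ 0 at y ∈ {0}; common: ∅.
Collecting: common zeros = {(0, 1)}, so the count is 1.
Comparison with the Bézout bound: 1 ≤ 1 = deg(f)·deg(g), as expected for curves with no common component (the bound is attained).


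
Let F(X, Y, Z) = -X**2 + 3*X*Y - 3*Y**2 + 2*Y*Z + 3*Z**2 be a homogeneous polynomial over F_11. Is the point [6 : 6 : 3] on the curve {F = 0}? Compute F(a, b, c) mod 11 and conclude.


F(6,6,3) ≡ 5 (mod 11); P is NOT on the curve.

Evaluate F(6, 6, 3) term-by-term (mod 11).
  -X**2 ↦ -1·36·1·1 = -36
  3*X*Y ↦ 3·6·6·1 = 108
  -3*Y**2 ↦ -3·1·36·1 = -108
  2*Y*Z ↦ 2·1·6·3 = 36
  3*Z**2 ↦ 3·1·1·9 = 27
Sum: F(6, 6, 3) = (-36) + (108) + (-108) + (36) + (27) = 27.
Reducing mod 11: 27 ≡ 5 (mod 11).
Since F(a, b, c) ≡ 5 ≠ 0 (mod 11), P does NOT lie on the curve.


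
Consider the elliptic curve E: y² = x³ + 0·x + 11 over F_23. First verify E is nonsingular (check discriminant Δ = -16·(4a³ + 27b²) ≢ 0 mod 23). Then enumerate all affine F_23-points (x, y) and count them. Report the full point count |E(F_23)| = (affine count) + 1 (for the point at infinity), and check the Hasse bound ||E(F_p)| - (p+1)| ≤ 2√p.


Affine points = {(1, 9), (1, 14), (4, 11), (4, 12), (7, 3), (7, 20), (9, 2), (9, 21), (11, 10), (11, 13), (13, 0), (14, 8), (14, 15), (16, 6), (16, 17), (17, 5), (17, 18), (18, 1), (18, 22), (19, 4), (19, 19), (21, 7), (21, 16)}; affine count = 23; |E(F_23)| = 24.

Discriminant check: Δ ∝ 4a³ + 27b² = 4·0³ + 27·11² = 4·0 + 27·121 ≡ 1 (mod 23). Nonzero ⇒ E is nonsingular.
For each x ∈ F_23, compute rhs = x³ + 0·x + 11 mod 23, then count y ∈ F_23 with y² ≡ rhs.
  x = 0: rhs = 11, matching y values: none (0 points).
  x = 1: rhs = 12, matching y values: 9, 14 (2 points).
  x = 2: rhs = 19, matching y values: none (0 points).
  x = 3: rhs = 15, matching y values: none (0 points).
  x = 4: rhs = 6, matching y values: 11, 12 (2 points).
  x = 5: rhs = 21, matching y values: none (0 points).
  x = 6: rhs = 20, matching y values: none (0 points).
  x = 7: rhs = 9, matching y values: 3, 20 (2 points).
  x = 8: rhs = 17, matching y values: none (0 points).
  x = 9: rhs = 4, matching y values: 2, 21 (2 points).
  x = 10: rhs = 22, matching y values: none (0 points).
  x = 11: rhs = 8, matching y values: 10, 13 (2 points).
  x = 12: rhs = 14, matching y values: none (0 points).
  x = 13: rhs = 0, matching y values: 0 (1 points).
  x = 14: rhs = 18, matching y values: 8, 15 (2 points).
  x = 15: rhs = 5, matching y values: none (0 points).
  x = 16: rhs = 13, matching y values: 6, 17 (2 points).
  x = 17: rhs = 2, matching y values: 5, 18 (2 points).
  x = 18: rhs = 1, matching y values: 1, 22 (2 points).
  x = 19: rhs = 16, matching y values: 4, 19 (2 points).
  x = 20: rhs = 7, matching y values: none (0 points).
  x = 21: rhs = 3, matching y values: 7, 16 (2 points).
  x = 22: rhs = 10, matching y values: none (0 points).
Total affine count: 23.
Full point count |E(F_23)| = 23 + 1 = 24.
Hasse bound: |24 − (23+1)| = |0| = 0 ≤ 2√23 ≈ 9.5917 ✓.
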